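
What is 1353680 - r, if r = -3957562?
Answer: 5311242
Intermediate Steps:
1353680 - r = 1353680 - 1*(-3957562) = 1353680 + 3957562 = 5311242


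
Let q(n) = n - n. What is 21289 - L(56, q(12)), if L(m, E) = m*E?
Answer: 21289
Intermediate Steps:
q(n) = 0
L(m, E) = E*m
21289 - L(56, q(12)) = 21289 - 0*56 = 21289 - 1*0 = 21289 + 0 = 21289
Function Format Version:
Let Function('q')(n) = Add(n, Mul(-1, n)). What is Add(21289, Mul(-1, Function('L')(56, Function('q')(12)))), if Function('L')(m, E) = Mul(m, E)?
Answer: 21289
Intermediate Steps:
Function('q')(n) = 0
Function('L')(m, E) = Mul(E, m)
Add(21289, Mul(-1, Function('L')(56, Function('q')(12)))) = Add(21289, Mul(-1, Mul(0, 56))) = Add(21289, Mul(-1, 0)) = Add(21289, 0) = 21289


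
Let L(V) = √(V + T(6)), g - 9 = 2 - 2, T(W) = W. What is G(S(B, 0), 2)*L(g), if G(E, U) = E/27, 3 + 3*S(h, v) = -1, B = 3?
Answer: -4*√15/81 ≈ -0.19126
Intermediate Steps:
S(h, v) = -4/3 (S(h, v) = -1 + (⅓)*(-1) = -1 - ⅓ = -4/3)
G(E, U) = E/27 (G(E, U) = E*(1/27) = E/27)
g = 9 (g = 9 + (2 - 2) = 9 + 0 = 9)
L(V) = √(6 + V) (L(V) = √(V + 6) = √(6 + V))
G(S(B, 0), 2)*L(g) = ((1/27)*(-4/3))*√(6 + 9) = -4*√15/81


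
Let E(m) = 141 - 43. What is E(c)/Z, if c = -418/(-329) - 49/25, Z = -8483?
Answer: -98/8483 ≈ -0.011553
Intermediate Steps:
c = -5671/8225 (c = -418*(-1/329) - 49*1/25 = 418/329 - 49/25 = -5671/8225 ≈ -0.68948)
E(m) = 98
E(c)/Z = 98/(-8483) = 98*(-1/8483) = -98/8483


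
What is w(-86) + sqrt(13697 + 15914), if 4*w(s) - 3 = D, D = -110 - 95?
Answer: -101/2 + sqrt(29611) ≈ 121.58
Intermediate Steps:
D = -205
w(s) = -101/2 (w(s) = 3/4 + (1/4)*(-205) = 3/4 - 205/4 = -101/2)
w(-86) + sqrt(13697 + 15914) = -101/2 + sqrt(13697 + 15914) = -101/2 + sqrt(29611)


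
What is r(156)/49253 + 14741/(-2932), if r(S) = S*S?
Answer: -654685321/144409796 ≈ -4.5335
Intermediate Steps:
r(S) = S**2
r(156)/49253 + 14741/(-2932) = 156**2/49253 + 14741/(-2932) = 24336*(1/49253) + 14741*(-1/2932) = 24336/49253 - 14741/2932 = -654685321/144409796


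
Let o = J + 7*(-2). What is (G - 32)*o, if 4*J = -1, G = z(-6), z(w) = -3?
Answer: 1995/4 ≈ 498.75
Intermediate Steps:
G = -3
J = -1/4 (J = (1/4)*(-1) = -1/4 ≈ -0.25000)
o = -57/4 (o = -1/4 + 7*(-2) = -1/4 - 14 = -57/4 ≈ -14.250)
(G - 32)*o = (-3 - 32)*(-57/4) = -35*(-57/4) = 1995/4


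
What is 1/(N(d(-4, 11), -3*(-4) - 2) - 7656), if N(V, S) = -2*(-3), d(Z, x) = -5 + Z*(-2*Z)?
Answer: -1/7650 ≈ -0.00013072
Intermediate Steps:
d(Z, x) = -5 - 2*Z²
N(V, S) = 6
1/(N(d(-4, 11), -3*(-4) - 2) - 7656) = 1/(6 - 7656) = 1/(-7650) = -1/7650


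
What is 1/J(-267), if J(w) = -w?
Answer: 1/267 ≈ 0.0037453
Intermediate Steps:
1/J(-267) = 1/(-1*(-267)) = 1/267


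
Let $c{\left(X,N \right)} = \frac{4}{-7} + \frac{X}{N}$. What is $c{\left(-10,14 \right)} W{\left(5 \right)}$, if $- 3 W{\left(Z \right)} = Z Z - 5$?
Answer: $\frac{60}{7} \approx 8.5714$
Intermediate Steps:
$c{\left(X,N \right)} = - \frac{4}{7} + \frac{X}{N}$ ($c{\left(X,N \right)} = 4 \left(- \frac{1}{7}\right) + \frac{X}{N} = - \frac{4}{7} + \frac{X}{N}$)
$W{\left(Z \right)} = \frac{5}{3} - \frac{Z^{2}}{3}$ ($W{\left(Z \right)} = - \frac{Z Z - 5}{3} = - \frac{Z^{2} - 5}{3} = - \frac{-5 + Z^{2}}{3} = \frac{5}{3} - \frac{Z^{2}}{3}$)
$c{\left(-10,14 \right)} W{\left(5 \right)} = \left(- \frac{4}{7} - \frac{10}{14}\right) \left(\frac{5}{3} - \frac{5^{2}}{3}\right) = \left(- \frac{4}{7} - \frac{5}{7}\right) \left(\frac{5}{3} - \frac{25}{3}\right) = \left(- \frac{9}{7}\right) \left(- \frac{20}{3}\right) = \frac{60}{7}$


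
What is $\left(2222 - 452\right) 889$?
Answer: $1573530$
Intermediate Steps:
$\left(2222 - 452\right) 889 = 1770 \cdot 889 = 1573530$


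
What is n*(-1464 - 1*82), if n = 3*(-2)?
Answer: 9276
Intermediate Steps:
n = -6
n*(-1464 - 1*82) = -6*(-1464 - 1*82) = -6*(-1464 - 82) = -6*(-1546) = 9276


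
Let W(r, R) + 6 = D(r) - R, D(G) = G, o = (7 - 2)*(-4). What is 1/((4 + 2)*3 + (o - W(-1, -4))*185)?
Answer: -1/3127 ≈ -0.00031980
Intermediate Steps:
o = -20 (o = 5*(-4) = -20)
W(r, R) = -6 + r - R (W(r, R) = -6 + (r - R) = -6 + r - R)
1/((4 + 2)*3 + (o - W(-1, -4))*185) = 1/((4 + 2)*3 + (-20 - (-6 - 1 - 1*(-4)))*185) = 1/(6*3 + (-20 - (-6 - 1 + 4))*185) = 1/(18 + (-20 - 1*(-3))*185) = 1/(18 + (-20 + 3)*185) = 1/(18 - 17*185) = 1/(18 - 3145) = 1/(-3127) = -1/3127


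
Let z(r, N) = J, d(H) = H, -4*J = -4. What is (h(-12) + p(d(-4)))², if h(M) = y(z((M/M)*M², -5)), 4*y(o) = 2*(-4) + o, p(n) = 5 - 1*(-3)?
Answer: 625/16 ≈ 39.063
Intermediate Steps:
J = 1 (J = -¼*(-4) = 1)
z(r, N) = 1
p(n) = 8 (p(n) = 5 + 3 = 8)
y(o) = -2 + o/4 (y(o) = (2*(-4) + o)/4 = (-8 + o)/4 = -2 + o/4)
h(M) = -7/4 (h(M) = -2 + (¼)*1 = -2 + ¼ = -7/4)
(h(-12) + p(d(-4)))² = (-7/4 + 8)² = (25/4)² = 625/16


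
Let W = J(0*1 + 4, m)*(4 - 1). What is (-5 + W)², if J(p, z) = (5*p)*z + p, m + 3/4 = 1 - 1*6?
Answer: 114244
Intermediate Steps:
m = -23/4 (m = -¾ + (1 - 1*6) = -¾ + (1 - 6) = -¾ - 5 = -23/4 ≈ -5.7500)
J(p, z) = p + 5*p*z (J(p, z) = 5*p*z + p = p + 5*p*z)
W = -333 (W = ((0*1 + 4)*(1 + 5*(-23/4)))*(4 - 1) = ((0 + 4)*(1 - 115/4))*3 = (4*(-111/4))*3 = -111*3 = -333)
(-5 + W)² = (-5 - 333)² = (-338)² = 114244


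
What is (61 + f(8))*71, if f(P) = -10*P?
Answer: -1349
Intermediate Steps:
(61 + f(8))*71 = (61 - 10*8)*71 = (61 - 80)*71 = -19*71 = -1349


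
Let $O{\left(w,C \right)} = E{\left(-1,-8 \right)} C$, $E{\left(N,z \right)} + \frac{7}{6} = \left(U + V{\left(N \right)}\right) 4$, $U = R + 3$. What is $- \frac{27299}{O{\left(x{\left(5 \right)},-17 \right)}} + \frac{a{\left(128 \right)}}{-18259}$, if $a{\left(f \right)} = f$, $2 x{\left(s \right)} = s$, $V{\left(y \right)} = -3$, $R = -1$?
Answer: $- \frac{96476842}{310403} \approx -310.81$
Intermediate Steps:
$x{\left(s \right)} = \frac{s}{2}$
$U = 2$ ($U = -1 + 3 = 2$)
$E{\left(N,z \right)} = - \frac{31}{6}$ ($E{\left(N,z \right)} = - \frac{7}{6} + \left(2 - 3\right) 4 = - \frac{7}{6} - 4 = - \frac{31}{6}$)
$O{\left(w,C \right)} = - \frac{31 C}{6}$
$- \frac{27299}{O{\left(x{\left(5 \right)},-17 \right)}} + \frac{a{\left(128 \right)}}{-18259} = - \frac{27299}{\left(- \frac{31}{6}\right) \left(-17\right)} + \frac{128}{-18259} = - \frac{27299}{\frac{527}{6}} + 128 \left(- \frac{1}{18259}\right) = \left(-27299\right) \frac{6}{527} - \frac{128}{18259} = - \frac{163794}{527} - \frac{128}{18259} = - \frac{96476842}{310403}$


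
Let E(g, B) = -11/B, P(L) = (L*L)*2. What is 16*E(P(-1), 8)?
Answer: -22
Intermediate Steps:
P(L) = 2*L**2 (P(L) = L**2*2 = 2*L**2)
16*E(P(-1), 8) = 16*(-11/8) = -22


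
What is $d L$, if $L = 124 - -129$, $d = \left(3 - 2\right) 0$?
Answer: $0$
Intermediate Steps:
$d = 0$ ($d = 1 \cdot 0 = 0$)
$L = 253$ ($L = 124 + 129 = 253$)
$d L = 0 \cdot 253 = 0$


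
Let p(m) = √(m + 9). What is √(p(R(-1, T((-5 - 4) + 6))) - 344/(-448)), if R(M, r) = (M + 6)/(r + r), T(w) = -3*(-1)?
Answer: √(5418 + 1176*√354)/84 ≈ 1.9758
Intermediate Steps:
T(w) = 3
R(M, r) = (6 + M)/(2*r) (R(M, r) = (6 + M)/((2*r)) = (6 + M)*(1/(2*r)) = (6 + M)/(2*r))
p(m) = √(9 + m)
√(p(R(-1, T((-5 - 4) + 6))) - 344/(-448)) = √(√(9 + (½)*(6 - 1)/3) - 344/(-448)) = √(√(9 + (½)*(⅓)*5) - 344*(-1/448)) = √(√(9 + ⅚) + 43/56) = √(√(59/6) + 43/56) = √(√354/6 + 43/56) = √(43/56 + √354/6)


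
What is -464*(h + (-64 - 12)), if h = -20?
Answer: 44544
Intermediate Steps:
-464*(h + (-64 - 12)) = -464*(-20 + (-64 - 12)) = -464*(-20 - 76) = -464*(-96) = 44544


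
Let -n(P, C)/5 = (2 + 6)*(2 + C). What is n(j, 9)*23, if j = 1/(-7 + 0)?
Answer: -10120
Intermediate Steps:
j = -1/7 (j = 1/(-7) = -1/7 ≈ -0.14286)
n(P, C) = -80 - 40*C (n(P, C) = -5*(2 + 6)*(2 + C) = -40*(2 + C) = -5*(16 + 8*C) = -80 - 40*C)
n(j, 9)*23 = (-80 - 40*9)*23 = (-80 - 360)*23 = -440*23 = -10120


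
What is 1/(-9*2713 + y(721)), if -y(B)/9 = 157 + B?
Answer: -1/32319 ≈ -3.0942e-5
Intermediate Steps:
y(B) = -1413 - 9*B (y(B) = -9*(157 + B) = -1413 - 9*B)
1/(-9*2713 + y(721)) = 1/(-9*2713 + (-1413 - 9*721)) = 1/(-24417 + (-1413 - 6489)) = 1/(-24417 - 7902) = 1/(-32319) = -1/32319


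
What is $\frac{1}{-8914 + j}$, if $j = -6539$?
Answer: $- \frac{1}{15453} \approx -6.4712 \cdot 10^{-5}$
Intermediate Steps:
$\frac{1}{-8914 + j} = \frac{1}{-8914 - 6539} = \frac{1}{-15453} = - \frac{1}{15453}$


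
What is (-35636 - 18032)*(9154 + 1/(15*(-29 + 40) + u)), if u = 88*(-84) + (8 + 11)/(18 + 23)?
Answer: -36389859912687/74072 ≈ -4.9128e+8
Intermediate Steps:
u = -303053/41 (u = -7392 + 19/41 = -303053/41 ≈ -7391.5)
(-35636 - 18032)*(9154 + 1/(15*(-29 + 40) + u)) = (-35636 - 18032)*(9154 + 1/(15*(-29 + 40) - 303053/41)) = -53668*(9154 + 1/(15*11 - 303053/41)) = -53668*(9154 + 1/(165 - 303053/41)) = -53668*(9154 + 1/(-296288/41)) = -53668*(9154 - 41/296288) = -53668*2712220311/296288 = -36389859912687/74072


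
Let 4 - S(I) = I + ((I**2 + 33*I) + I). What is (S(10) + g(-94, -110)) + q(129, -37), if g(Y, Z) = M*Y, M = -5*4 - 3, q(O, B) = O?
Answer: 1845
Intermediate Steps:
M = -23 (M = -20 - 3 = -23)
g(Y, Z) = -23*Y
S(I) = 4 - I**2 - 35*I (S(I) = 4 - (I + ((I**2 + 33*I) + I)) = 4 - (I + (I**2 + 34*I)) = 4 - (I**2 + 35*I) = 4 + (-I**2 - 35*I) = 4 - I**2 - 35*I)
(S(10) + g(-94, -110)) + q(129, -37) = ((4 - 1*10**2 - 35*10) - 23*(-94)) + 129 = ((4 - 1*100 - 350) + 2162) + 129 = ((4 - 100 - 350) + 2162) + 129 = (-446 + 2162) + 129 = 1716 + 129 = 1845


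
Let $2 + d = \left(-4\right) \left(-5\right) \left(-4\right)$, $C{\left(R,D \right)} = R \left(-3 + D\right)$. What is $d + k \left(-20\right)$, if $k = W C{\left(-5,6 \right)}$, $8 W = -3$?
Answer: $- \frac{389}{2} \approx -194.5$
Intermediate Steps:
$W = - \frac{3}{8}$ ($W = \frac{1}{8} \left(-3\right) = - \frac{3}{8} \approx -0.375$)
$k = \frac{45}{8}$ ($k = - \frac{3 \left(- 5 \left(-3 + 6\right)\right)}{8} = - \frac{3 \left(\left(-5\right) 3\right)}{8} = \left(- \frac{3}{8}\right) \left(-15\right) = \frac{45}{8} \approx 5.625$)
$d = -82$ ($d = -2 + \left(-4\right) \left(-5\right) \left(-4\right) = -2 + 20 \left(-4\right) = -2 - 80 = -82$)
$d + k \left(-20\right) = -82 + \frac{45}{8} \left(-20\right) = -82 - \frac{225}{2} = - \frac{389}{2}$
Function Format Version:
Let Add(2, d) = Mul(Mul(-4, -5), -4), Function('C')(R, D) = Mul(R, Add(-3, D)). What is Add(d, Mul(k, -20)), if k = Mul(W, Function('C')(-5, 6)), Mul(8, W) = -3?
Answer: Rational(-389, 2) ≈ -194.50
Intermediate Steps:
W = Rational(-3, 8) (W = Mul(Rational(1, 8), -3) = Rational(-3, 8) ≈ -0.37500)
k = Rational(45, 8) (k = Mul(Rational(-3, 8), Mul(-5, Add(-3, 6))) = Mul(Rational(-3, 8), Mul(-5, 3)) = Mul(Rational(-3, 8), -15) = Rational(45, 8) ≈ 5.6250)
d = -82 (d = Add(-2, Mul(Mul(-4, -5), -4)) = Add(-2, Mul(20, -4)) = Add(-2, -80) = -82)
Add(d, Mul(k, -20)) = Add(-82, Mul(Rational(45, 8), -20)) = Add(-82, Rational(-225, 2)) = Rational(-389, 2)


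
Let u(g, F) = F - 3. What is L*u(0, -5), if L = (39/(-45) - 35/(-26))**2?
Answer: -69938/38025 ≈ -1.8393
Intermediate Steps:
u(g, F) = -3 + F
L = 34969/152100 (L = (39*(-1/45) - 35*(-1/26))**2 = (-13/15 + 35/26)**2 = (187/390)**2 = 34969/152100 ≈ 0.22991)
L*u(0, -5) = 34969*(-3 - 5)/152100 = (34969/152100)*(-8) = -69938/38025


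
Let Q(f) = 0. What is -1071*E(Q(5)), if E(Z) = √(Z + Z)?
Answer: 0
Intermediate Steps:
E(Z) = √2*√Z (E(Z) = √(2*Z) = √2*√Z)
-1071*E(Q(5)) = -1071*√2*√0 = -1071*√2*0 = -1071*0 = 0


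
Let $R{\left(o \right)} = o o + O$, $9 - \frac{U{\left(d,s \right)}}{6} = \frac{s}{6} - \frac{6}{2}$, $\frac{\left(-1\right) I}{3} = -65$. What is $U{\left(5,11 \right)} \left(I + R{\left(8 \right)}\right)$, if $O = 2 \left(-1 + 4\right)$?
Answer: $16165$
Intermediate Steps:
$I = 195$ ($I = \left(-3\right) \left(-65\right) = 195$)
$U{\left(d,s \right)} = 72 - s$ ($U{\left(d,s \right)} = 54 - 6 \left(\frac{s}{6} - \frac{6}{2}\right) = 54 - 6 \left(s \frac{1}{6} - 3\right) = 54 - 6 \left(\frac{s}{6} - 3\right) = 54 - 6 \left(-3 + \frac{s}{6}\right) = 54 - \left(-18 + s\right) = 72 - s$)
$O = 6$ ($O = 2 \cdot 3 = 6$)
$R{\left(o \right)} = 6 + o^{2}$ ($R{\left(o \right)} = o o + 6 = o^{2} + 6 = 6 + o^{2}$)
$U{\left(5,11 \right)} \left(I + R{\left(8 \right)}\right) = \left(72 - 11\right) \left(195 + \left(6 + 8^{2}\right)\right) = \left(72 - 11\right) \left(195 + \left(6 + 64\right)\right) = 61 \left(195 + 70\right) = 61 \cdot 265 = 16165$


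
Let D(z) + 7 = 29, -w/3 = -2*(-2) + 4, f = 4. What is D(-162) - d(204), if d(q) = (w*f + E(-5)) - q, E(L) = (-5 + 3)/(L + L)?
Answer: 1609/5 ≈ 321.80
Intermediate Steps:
w = -24 (w = -3*(-2*(-2) + 4) = -3*(4 + 4) = -3*8 = -24)
E(L) = -1/L (E(L) = -2*1/(2*L) = -1/L)
D(z) = 22 (D(z) = -7 + 29 = 22)
d(q) = -479/5 - q (d(q) = (-24*4 - 1/(-5)) - q = (-96 - 1*(-1/5)) - q = (-96 + 1/5) - q = -479/5 - q)
D(-162) - d(204) = 22 - (-479/5 - 1*204) = 22 - (-479/5 - 204) = 22 - 1*(-1499/5) = 22 + 1499/5 = 1609/5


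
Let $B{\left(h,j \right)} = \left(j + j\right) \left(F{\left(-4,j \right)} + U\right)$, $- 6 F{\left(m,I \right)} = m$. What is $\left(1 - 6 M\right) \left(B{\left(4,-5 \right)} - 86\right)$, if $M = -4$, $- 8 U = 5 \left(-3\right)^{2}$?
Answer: $- \frac{10925}{12} \approx -910.42$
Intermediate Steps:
$F{\left(m,I \right)} = - \frac{m}{6}$
$U = - \frac{45}{8}$ ($U = - \frac{5 \left(-3\right)^{2}}{8} = - \frac{5 \cdot 9}{8} = \left(- \frac{1}{8}\right) 45 = - \frac{45}{8} \approx -5.625$)
$B{\left(h,j \right)} = - \frac{119 j}{12}$ ($B{\left(h,j \right)} = \left(j + j\right) \left(\left(- \frac{1}{6}\right) \left(-4\right) - \frac{45}{8}\right) = 2 j \left(\frac{2}{3} - \frac{45}{8}\right) = 2 j \left(- \frac{119}{24}\right) = - \frac{119 j}{12}$)
$\left(1 - 6 M\right) \left(B{\left(4,-5 \right)} - 86\right) = \left(1 - -24\right) \left(\left(- \frac{119}{12}\right) \left(-5\right) - 86\right) = \left(1 + 24\right) \left(\frac{595}{12} - 86\right) = 25 \left(- \frac{437}{12}\right) = - \frac{10925}{12}$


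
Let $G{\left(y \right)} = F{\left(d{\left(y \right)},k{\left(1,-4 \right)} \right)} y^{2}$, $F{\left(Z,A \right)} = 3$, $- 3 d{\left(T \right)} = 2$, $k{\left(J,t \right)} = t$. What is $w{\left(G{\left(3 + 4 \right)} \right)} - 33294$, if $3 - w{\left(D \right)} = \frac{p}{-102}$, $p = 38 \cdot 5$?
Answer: $- \frac{1697746}{51} \approx -33289.0$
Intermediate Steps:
$p = 190$
$d{\left(T \right)} = - \frac{2}{3}$ ($d{\left(T \right)} = \left(- \frac{1}{3}\right) 2 = - \frac{2}{3}$)
$G{\left(y \right)} = 3 y^{2}$
$w{\left(D \right)} = \frac{248}{51}$ ($w{\left(D \right)} = 3 - \frac{190}{-102} = 3 - 190 \left(- \frac{1}{102}\right) = 3 - - \frac{95}{51} = 3 + \frac{95}{51} = \frac{248}{51}$)
$w{\left(G{\left(3 + 4 \right)} \right)} - 33294 = \frac{248}{51} - 33294 = - \frac{1697746}{51}$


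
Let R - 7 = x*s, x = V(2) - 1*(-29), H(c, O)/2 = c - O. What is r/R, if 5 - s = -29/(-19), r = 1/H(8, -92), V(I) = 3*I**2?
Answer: 19/567800 ≈ 3.3462e-5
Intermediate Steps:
H(c, O) = -2*O + 2*c (H(c, O) = 2*(c - O) = -2*O + 2*c)
x = 41 (x = 3*2**2 - 1*(-29) = 3*4 + 29 = 12 + 29 = 41)
r = 1/200 (r = 1/(-2*(-92) + 2*8) = 1/(184 + 16) = 1/200 ≈ 0.0050000)
s = 66/19 (s = 5 - (-29)/(-19) = 5 - (-29)*(-1)/19 = 5 - 1*29/19 = 5 - 29/19 = 66/19 ≈ 3.4737)
R = 2839/19 (R = 7 + 41*(66/19) = 7 + 2706/19 = 2839/19 ≈ 149.42)
r/R = 1/(200*(2839/19)) = (1/200)*(19/2839) = 19/567800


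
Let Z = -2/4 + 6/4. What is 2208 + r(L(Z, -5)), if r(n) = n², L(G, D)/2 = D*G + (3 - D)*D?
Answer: 10308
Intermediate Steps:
Z = 1 (Z = -2*¼ + 6*(¼) = -½ + 3/2 = 1)
L(G, D) = 2*D*G + 2*D*(3 - D) (L(G, D) = 2*(D*G + (3 - D)*D) = 2*(D*G + D*(3 - D)) = 2*D*G + 2*D*(3 - D))
2208 + r(L(Z, -5)) = 2208 + (2*(-5)*(3 + 1 - 1*(-5)))² = 2208 + (2*(-5)*(3 + 1 + 5))² = 2208 + (2*(-5)*9)² = 2208 + (-90)² = 2208 + 8100 = 10308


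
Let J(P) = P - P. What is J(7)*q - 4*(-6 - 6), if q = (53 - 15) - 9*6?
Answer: 48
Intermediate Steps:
J(P) = 0
q = -16 (q = 38 - 54 = -16)
J(7)*q - 4*(-6 - 6) = 0*(-16) - 4*(-6 - 6) = 0 - 4*(-12) = 0 + 48 = 48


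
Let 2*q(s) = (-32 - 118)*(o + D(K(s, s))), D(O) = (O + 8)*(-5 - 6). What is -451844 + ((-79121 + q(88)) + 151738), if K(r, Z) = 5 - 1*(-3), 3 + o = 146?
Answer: -376752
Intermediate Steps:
o = 143 (o = -3 + 146 = 143)
K(r, Z) = 8 (K(r, Z) = 5 + 3 = 8)
D(O) = -88 - 11*O (D(O) = (8 + O)*(-11) = -88 - 11*O)
q(s) = 2475 (q(s) = ((-32 - 118)*(143 + (-88 - 11*8)))/2 = (-150*(143 + (-88 - 88)))/2 = (-150*(143 - 176))/2 = (-150*(-33))/2 = (½)*4950 = 2475)
-451844 + ((-79121 + q(88)) + 151738) = -451844 + ((-79121 + 2475) + 151738) = -451844 + (-76646 + 151738) = -451844 + 75092 = -376752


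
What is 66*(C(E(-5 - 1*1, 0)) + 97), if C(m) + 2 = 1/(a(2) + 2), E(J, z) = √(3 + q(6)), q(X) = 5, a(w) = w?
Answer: 12573/2 ≈ 6286.5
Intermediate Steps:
E(J, z) = 2*√2 (E(J, z) = √(3 + 5) = √8 = 2*√2)
C(m) = -7/4 (C(m) = -2 + 1/(2 + 2) = -2 + 1/4 = -2 + ¼ = -7/4)
66*(C(E(-5 - 1*1, 0)) + 97) = 66*(-7/4 + 97) = 66*(381/4) = 12573/2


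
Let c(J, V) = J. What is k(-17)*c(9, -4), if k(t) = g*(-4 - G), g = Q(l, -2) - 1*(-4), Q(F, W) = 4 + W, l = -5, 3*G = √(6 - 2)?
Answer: -252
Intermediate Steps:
G = ⅔ (G = √(6 - 2)/3 = √4/3 = (⅓)*2 = ⅔ ≈ 0.66667)
g = 6 (g = (4 - 2) - 1*(-4) = 2 + 4 = 6)
k(t) = -28 (k(t) = 6*(-4 - 1*⅔) = 6*(-4 - ⅔) = 6*(-14/3) = -28)
k(-17)*c(9, -4) = -28*9 = -252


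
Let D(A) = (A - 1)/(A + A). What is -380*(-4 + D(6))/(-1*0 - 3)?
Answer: -4085/9 ≈ -453.89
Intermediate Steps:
D(A) = (-1 + A)/(2*A) (D(A) = (-1 + A)/((2*A)) = (-1 + A)*(1/(2*A)) = (-1 + A)/(2*A))
-380*(-4 + D(6))/(-1*0 - 3) = -380*(-4 + (1/2)*(-1 + 6)/6)/(-1*0 - 3) = -380*(-4 + (1/2)*(1/6)*5)/(0 - 3) = -380*(-4 + 5/12)/(-3) = -(-4085)*(-1)/(3*3) = -380*43/36 = -4085/9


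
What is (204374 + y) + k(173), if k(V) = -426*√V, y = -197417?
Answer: 6957 - 426*√173 ≈ 1353.8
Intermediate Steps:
(204374 + y) + k(173) = (204374 - 197417) - 426*√173 = 6957 - 426*√173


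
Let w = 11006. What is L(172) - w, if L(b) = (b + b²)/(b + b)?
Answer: -21839/2 ≈ -10920.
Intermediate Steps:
L(b) = (b + b²)/(2*b) (L(b) = (b + b²)/((2*b)) = (b + b²)*(1/(2*b)) = (b + b²)/(2*b))
L(172) - w = (½ + (½)*172) - 1*11006 = (½ + 86) - 11006 = 173/2 - 11006 = -21839/2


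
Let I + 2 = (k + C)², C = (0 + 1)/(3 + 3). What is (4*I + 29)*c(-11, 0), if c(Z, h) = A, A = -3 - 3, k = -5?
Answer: -2060/3 ≈ -686.67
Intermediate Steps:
C = ⅙ (C = 1/6 = 1*(⅙) = ⅙ ≈ 0.16667)
I = 769/36 (I = -2 + (-5 + ⅙)² = -2 + (-29/6)² = -2 + 841/36 = 769/36 ≈ 21.361)
A = -6
c(Z, h) = -6
(4*I + 29)*c(-11, 0) = (4*(769/36) + 29)*(-6) = (769/9 + 29)*(-6) = (1030/9)*(-6) = -2060/3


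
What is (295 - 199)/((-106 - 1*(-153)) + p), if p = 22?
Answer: 32/23 ≈ 1.3913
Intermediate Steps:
(295 - 199)/((-106 - 1*(-153)) + p) = (295 - 199)/((-106 - 1*(-153)) + 22) = 96/((-106 + 153) + 22) = 96/(47 + 22) = 96/69 = 96*(1/69) = 32/23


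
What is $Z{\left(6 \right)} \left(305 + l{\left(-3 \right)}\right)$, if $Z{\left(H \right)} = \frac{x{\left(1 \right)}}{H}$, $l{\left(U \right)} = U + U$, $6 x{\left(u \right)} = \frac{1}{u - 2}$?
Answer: $- \frac{299}{36} \approx -8.3056$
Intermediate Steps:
$x{\left(u \right)} = \frac{1}{6 \left(-2 + u\right)}$ ($x{\left(u \right)} = \frac{1}{6 \left(u - 2\right)} = \frac{1}{6 \left(-2 + u\right)}$)
$l{\left(U \right)} = 2 U$
$Z{\left(H \right)} = - \frac{1}{6 H}$ ($Z{\left(H \right)} = \frac{\frac{1}{6} \frac{1}{-2 + 1}}{H} = \frac{\frac{1}{6} \frac{1}{-1}}{H} = \frac{\frac{1}{6} \left(-1\right)}{H} = - \frac{1}{6 H}$)
$Z{\left(6 \right)} \left(305 + l{\left(-3 \right)}\right) = - \frac{1}{6 \cdot 6} \left(305 + 2 \left(-3\right)\right) = \left(- \frac{1}{6}\right) \frac{1}{6} \left(305 - 6\right) = \left(- \frac{1}{36}\right) 299 = - \frac{299}{36}$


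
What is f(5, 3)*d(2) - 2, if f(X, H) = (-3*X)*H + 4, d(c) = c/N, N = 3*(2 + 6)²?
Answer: -233/96 ≈ -2.4271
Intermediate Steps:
N = 192 (N = 3*8² = 3*64 = 192)
d(c) = c/192
f(X, H) = 4 - 3*H*X (f(X, H) = -3*H*X + 4 = 4 - 3*H*X)
f(5, 3)*d(2) - 2 = (4 - 3*3*5)*((1/192)*2) - 2 = (4 - 45)*(1/96) - 2 = -41*1/96 - 2 = -41/96 - 2 = -233/96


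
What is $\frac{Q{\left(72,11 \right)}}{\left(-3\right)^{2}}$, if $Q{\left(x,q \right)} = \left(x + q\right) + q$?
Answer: $\frac{94}{9} \approx 10.444$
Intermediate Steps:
$Q{\left(x,q \right)} = x + 2 q$ ($Q{\left(x,q \right)} = \left(q + x\right) + q = x + 2 q$)
$\frac{Q{\left(72,11 \right)}}{\left(-3\right)^{2}} = \frac{72 + 2 \cdot 11}{\left(-3\right)^{2}} = \frac{72 + 22}{9} = 94 \cdot \frac{1}{9} = \frac{94}{9}$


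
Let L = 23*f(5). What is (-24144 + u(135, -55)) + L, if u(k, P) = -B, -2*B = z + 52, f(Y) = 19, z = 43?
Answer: -47319/2 ≈ -23660.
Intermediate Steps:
B = -95/2 (B = -(43 + 52)/2 = -½*95 = -95/2 ≈ -47.500)
L = 437 (L = 23*19 = 437)
u(k, P) = 95/2 (u(k, P) = -1*(-95/2) = 95/2)
(-24144 + u(135, -55)) + L = (-24144 + 95/2) + 437 = -48193/2 + 437 = -47319/2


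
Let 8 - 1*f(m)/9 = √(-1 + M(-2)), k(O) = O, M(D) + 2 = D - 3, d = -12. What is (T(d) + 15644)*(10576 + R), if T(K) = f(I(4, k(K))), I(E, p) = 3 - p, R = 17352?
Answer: 438916448 - 502704*I*√2 ≈ 4.3892e+8 - 7.1093e+5*I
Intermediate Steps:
M(D) = -5 + D (M(D) = -2 + (D - 3) = -2 + (-3 + D) = -5 + D)
f(m) = 72 - 18*I*√2 (f(m) = 72 - 9*√(-1 + (-5 - 2)) = 72 - 9*√(-1 - 7) = 72 - 18*I*√2)
T(K) = 72 - 18*I*√2
(T(d) + 15644)*(10576 + R) = ((72 - 18*I*√2) + 15644)*(10576 + 17352) = (15716 - 18*I*√2)*27928 = 438916448 - 502704*I*√2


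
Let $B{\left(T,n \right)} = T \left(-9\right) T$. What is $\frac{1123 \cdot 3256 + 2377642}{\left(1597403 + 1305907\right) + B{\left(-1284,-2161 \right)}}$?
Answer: $- \frac{3017065}{5967297} \approx -0.5056$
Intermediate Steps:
$B{\left(T,n \right)} = - 9 T^{2}$ ($B{\left(T,n \right)} = - 9 T T = - 9 T^{2}$)
$\frac{1123 \cdot 3256 + 2377642}{\left(1597403 + 1305907\right) + B{\left(-1284,-2161 \right)}} = \frac{1123 \cdot 3256 + 2377642}{\left(1597403 + 1305907\right) - 9 \left(-1284\right)^{2}} = \frac{3656488 + 2377642}{2903310 - 14837904} = \frac{6034130}{2903310 - 14837904} = \frac{6034130}{-11934594} = 6034130 \left(- \frac{1}{11934594}\right) = - \frac{3017065}{5967297}$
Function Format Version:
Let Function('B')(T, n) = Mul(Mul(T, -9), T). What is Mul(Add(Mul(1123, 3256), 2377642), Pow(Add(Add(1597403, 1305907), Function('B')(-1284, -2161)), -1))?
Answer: Rational(-3017065, 5967297) ≈ -0.50560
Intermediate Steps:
Function('B')(T, n) = Mul(-9, Pow(T, 2)) (Function('B')(T, n) = Mul(Mul(-9, T), T) = Mul(-9, Pow(T, 2)))
Mul(Add(Mul(1123, 3256), 2377642), Pow(Add(Add(1597403, 1305907), Function('B')(-1284, -2161)), -1)) = Mul(Add(Mul(1123, 3256), 2377642), Pow(Add(Add(1597403, 1305907), Mul(-9, Pow(-1284, 2))), -1)) = Mul(Add(3656488, 2377642), Pow(Add(2903310, Mul(-9, 1648656)), -1)) = Mul(6034130, Pow(Add(2903310, -14837904), -1)) = Mul(6034130, Pow(-11934594, -1)) = Mul(6034130, Rational(-1, 11934594)) = Rational(-3017065, 5967297)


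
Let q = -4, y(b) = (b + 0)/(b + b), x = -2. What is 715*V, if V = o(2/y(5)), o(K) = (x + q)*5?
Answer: -21450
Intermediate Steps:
y(b) = 1/2 (y(b) = b/((2*b)) = b*(1/(2*b)) = 1/2)
o(K) = -30 (o(K) = (-2 - 4)*5 = -6*5 = -30)
V = -30
715*V = 715*(-30) = -21450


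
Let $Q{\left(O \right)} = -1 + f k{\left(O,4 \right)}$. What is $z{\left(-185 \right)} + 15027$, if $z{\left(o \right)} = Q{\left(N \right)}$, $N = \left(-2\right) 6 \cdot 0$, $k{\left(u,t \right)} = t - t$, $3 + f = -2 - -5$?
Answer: $15026$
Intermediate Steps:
$f = 0$ ($f = -3 - -3 = -3 + \left(-2 + 5\right) = -3 + 3 = 0$)
$k{\left(u,t \right)} = 0$
$N = 0$ ($N = \left(-12\right) 0 = 0$)
$Q{\left(O \right)} = -1$ ($Q{\left(O \right)} = -1 + 0 \cdot 0 = -1 + 0 = -1$)
$z{\left(o \right)} = -1$
$z{\left(-185 \right)} + 15027 = -1 + 15027 = 15026$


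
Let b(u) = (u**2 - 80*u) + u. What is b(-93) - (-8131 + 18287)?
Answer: 5840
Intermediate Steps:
b(u) = u**2 - 79*u
b(-93) - (-8131 + 18287) = -93*(-79 - 93) - (-8131 + 18287) = -93*(-172) - 1*10156 = 15996 - 10156 = 5840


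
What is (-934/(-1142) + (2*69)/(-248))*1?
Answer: 18509/70804 ≈ 0.26141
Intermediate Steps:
(-934/(-1142) + (2*69)/(-248))*1 = (-934*(-1/1142) + 138*(-1/248))*1 = (467/571 - 69/124)*1 = (18509/70804)*1 = 18509/70804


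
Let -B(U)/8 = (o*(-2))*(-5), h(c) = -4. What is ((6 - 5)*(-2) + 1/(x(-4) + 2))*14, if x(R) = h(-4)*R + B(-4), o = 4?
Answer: -4235/151 ≈ -28.046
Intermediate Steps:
B(U) = -320 (B(U) = -8*4*(-2)*(-5) = -(-64)*(-5) = -8*40 = -320)
x(R) = -320 - 4*R (x(R) = -4*R - 320 = -320 - 4*R)
((6 - 5)*(-2) + 1/(x(-4) + 2))*14 = ((6 - 5)*(-2) + 1/((-320 - 4*(-4)) + 2))*14 = (1*(-2) + 1/((-320 + 16) + 2))*14 = (-2 + 1/(-304 + 2))*14 = (-2 + 1/(-302))*14 = (-2 - 1/302)*14 = -605/302*14 = -4235/151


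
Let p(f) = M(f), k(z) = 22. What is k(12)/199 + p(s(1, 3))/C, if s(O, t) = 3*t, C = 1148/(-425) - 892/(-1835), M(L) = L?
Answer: -271750313/68753704 ≈ -3.9525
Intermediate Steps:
C = -345496/155975 (C = 1148*(-1/425) - 892*(-1/1835) = -1148/425 + 892/1835 = -345496/155975 ≈ -2.2151)
p(f) = f
k(12)/199 + p(s(1, 3))/C = 22/199 + (3*3)/(-345496/155975) = 22*(1/199) + 9*(-155975/345496) = 22/199 - 1403775/345496 = -271750313/68753704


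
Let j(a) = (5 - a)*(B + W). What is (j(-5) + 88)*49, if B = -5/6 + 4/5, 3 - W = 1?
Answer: 15827/3 ≈ 5275.7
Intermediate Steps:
W = 2 (W = 3 - 1*1 = 3 - 1 = 2)
B = -1/30 (B = -5*1/6 + 4*(1/5) = -5/6 + 4/5 = -1/30 ≈ -0.033333)
j(a) = 59/6 - 59*a/30 (j(a) = (5 - a)*(-1/30 + 2) = (5 - a)*(59/30) = 59/6 - 59*a/30)
(j(-5) + 88)*49 = ((59/6 - 59/30*(-5)) + 88)*49 = ((59/6 + 59/6) + 88)*49 = (59/3 + 88)*49 = (323/3)*49 = 15827/3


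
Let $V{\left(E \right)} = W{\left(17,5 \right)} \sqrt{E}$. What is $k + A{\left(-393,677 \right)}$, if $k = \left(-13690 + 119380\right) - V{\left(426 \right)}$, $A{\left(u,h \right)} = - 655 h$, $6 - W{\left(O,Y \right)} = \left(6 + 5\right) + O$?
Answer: $-337745 + 22 \sqrt{426} \approx -3.3729 \cdot 10^{5}$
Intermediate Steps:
$W{\left(O,Y \right)} = -5 - O$ ($W{\left(O,Y \right)} = 6 - \left(\left(6 + 5\right) + O\right) = 6 - \left(11 + O\right) = -5 - O$)
$V{\left(E \right)} = - 22 \sqrt{E}$ ($V{\left(E \right)} = \left(-5 - 17\right) \sqrt{E} = - 22 \sqrt{E}$)
$k = 105690 + 22 \sqrt{426}$ ($k = \left(-13690 + 119380\right) - - 22 \sqrt{426} = 105690 + 22 \sqrt{426} \approx 1.0614 \cdot 10^{5}$)
$k + A{\left(-393,677 \right)} = \left(105690 + 22 \sqrt{426}\right) - 443435 = -337745 + 22 \sqrt{426}$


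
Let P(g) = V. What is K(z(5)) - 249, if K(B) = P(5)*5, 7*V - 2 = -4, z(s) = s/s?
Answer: -1753/7 ≈ -250.43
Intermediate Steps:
z(s) = 1
V = -2/7 (V = 2/7 + (⅐)*(-4) = 2/7 - 4/7 = -2/7 ≈ -0.28571)
P(g) = -2/7
K(B) = -10/7 (K(B) = -2/7*5 = -10/7)
K(z(5)) - 249 = -10/7 - 249 = -1753/7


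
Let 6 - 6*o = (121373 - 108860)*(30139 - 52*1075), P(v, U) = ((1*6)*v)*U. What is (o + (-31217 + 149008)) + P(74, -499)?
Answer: 107241603/2 ≈ 5.3621e+7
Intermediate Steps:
P(v, U) = 6*U*v (P(v, U) = (6*v)*U = 6*U*v)
o = 107449133/2 (o = 1 - (121373 - 108860)*(30139 - 52*1075)/6 = 1 - 4171*(30139 - 55900)/2 = 1 - 4171*(-25761)/2 = 1 - ⅙*(-322347393) = 1 + 107449131/2 = 107449133/2 ≈ 5.3725e+7)
(o + (-31217 + 149008)) + P(74, -499) = (107449133/2 + (-31217 + 149008)) + 6*(-499)*74 = (107449133/2 + 117791) - 221556 = 107684715/2 - 221556 = 107241603/2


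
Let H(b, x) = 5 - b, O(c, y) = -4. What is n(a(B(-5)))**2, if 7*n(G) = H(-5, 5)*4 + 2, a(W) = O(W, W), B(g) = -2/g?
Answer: 36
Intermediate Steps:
a(W) = -4
n(G) = 6 (n(G) = ((5 - 1*(-5))*4 + 2)/7 = ((5 + 5)*4 + 2)/7 = (10*4 + 2)/7 = (40 + 2)/7 = (1/7)*42 = 6)
n(a(B(-5)))**2 = 6**2 = 36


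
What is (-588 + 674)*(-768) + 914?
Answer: -65134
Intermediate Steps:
(-588 + 674)*(-768) + 914 = 86*(-768) + 914 = -66048 + 914 = -65134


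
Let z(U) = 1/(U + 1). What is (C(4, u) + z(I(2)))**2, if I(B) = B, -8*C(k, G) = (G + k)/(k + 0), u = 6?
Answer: 1/2304 ≈ 0.00043403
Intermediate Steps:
C(k, G) = -(G + k)/(8*k) (C(k, G) = -(G + k)/(8*(k + 0)) = -(G + k)/(8*k))
z(U) = 1/(1 + U)
(C(4, u) + z(I(2)))**2 = ((1/8)*(-1*6 - 1*4)/4 + 1/(1 + 2))**2 = ((1/8)*(1/4)*(-6 - 4) + 1/3)**2 = ((1/8)*(1/4)*(-10) + 1/3)**2 = (-5/16 + 1/3)**2 = (1/48)**2 = 1/2304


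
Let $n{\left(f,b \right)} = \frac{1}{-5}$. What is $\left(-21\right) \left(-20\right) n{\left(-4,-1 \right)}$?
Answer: $-84$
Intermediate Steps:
$n{\left(f,b \right)} = - \frac{1}{5}$
$\left(-21\right) \left(-20\right) n{\left(-4,-1 \right)} = \left(-21\right) \left(-20\right) \left(- \frac{1}{5}\right) = 420 \left(- \frac{1}{5}\right) = -84$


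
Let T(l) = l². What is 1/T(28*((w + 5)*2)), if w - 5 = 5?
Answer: 1/705600 ≈ 1.4172e-6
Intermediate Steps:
w = 10 (w = 5 + 5 = 10)
1/T(28*((w + 5)*2)) = 1/((28*((10 + 5)*2))²) = 1/((28*(15*2))²) = 1/((28*30)²) = 1/(840²) = 1/705600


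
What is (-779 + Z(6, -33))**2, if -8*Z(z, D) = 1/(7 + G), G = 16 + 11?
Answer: 44896948321/73984 ≈ 6.0685e+5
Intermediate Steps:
G = 27
Z(z, D) = -1/272 (Z(z, D) = -1/(8*(7 + 27)) = -1/8/34 = -1/8*1/34 = -1/272)
(-779 + Z(6, -33))**2 = (-779 - 1/272)**2 = (-211889/272)**2 = 44896948321/73984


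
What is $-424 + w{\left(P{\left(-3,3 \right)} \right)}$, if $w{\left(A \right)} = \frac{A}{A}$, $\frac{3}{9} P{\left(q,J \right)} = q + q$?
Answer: $-423$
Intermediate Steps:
$P{\left(q,J \right)} = 6 q$ ($P{\left(q,J \right)} = 3 \left(q + q\right) = 3 \cdot 2 q = 6 q$)
$w{\left(A \right)} = 1$
$-424 + w{\left(P{\left(-3,3 \right)} \right)} = -424 + 1 = -423$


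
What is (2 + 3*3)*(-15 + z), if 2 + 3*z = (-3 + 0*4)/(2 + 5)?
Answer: -3652/21 ≈ -173.90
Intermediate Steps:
z = -17/21 (z = -⅔ + ((-3 + 0*4)/(2 + 5))/3 = -⅔ + ((-3 + 0)/7)/3 = -⅔ + (-3*⅐)/3 = -⅔ + (⅓)*(-3/7) = -⅔ - ⅐ = -17/21 ≈ -0.80952)
(2 + 3*3)*(-15 + z) = (2 + 3*3)*(-15 - 17/21) = (2 + 9)*(-332/21) = 11*(-332/21) = -3652/21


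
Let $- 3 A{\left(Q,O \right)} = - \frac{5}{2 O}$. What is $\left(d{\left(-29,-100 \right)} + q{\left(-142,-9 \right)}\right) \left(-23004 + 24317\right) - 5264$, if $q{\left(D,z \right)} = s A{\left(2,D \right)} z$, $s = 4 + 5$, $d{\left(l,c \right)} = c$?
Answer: $- \frac{38606921}{284} \approx -1.3594 \cdot 10^{5}$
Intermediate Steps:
$s = 9$
$A{\left(Q,O \right)} = \frac{5}{6 O}$ ($A{\left(Q,O \right)} = - \frac{\left(-5\right) \frac{1}{2 O}}{3} = - \frac{\left(- \frac{5}{2}\right) \frac{1}{O}}{3} = \frac{5}{6 O}$)
$q{\left(D,z \right)} = \frac{15 z}{2 D}$ ($q{\left(D,z \right)} = 9 \frac{5}{6 D} z = \frac{15}{2 D} z = \frac{15 z}{2 D}$)
$\left(d{\left(-29,-100 \right)} + q{\left(-142,-9 \right)}\right) \left(-23004 + 24317\right) - 5264 = \left(-100 + \frac{15}{2} \left(-9\right) \frac{1}{-142}\right) \left(-23004 + 24317\right) - 5264 = \left(-100 + \frac{15}{2} \left(-9\right) \left(- \frac{1}{142}\right)\right) 1313 - 5264 = \left(-100 + \frac{135}{284}\right) 1313 - 5264 = \left(- \frac{28265}{284}\right) 1313 - 5264 = - \frac{37111945}{284} - 5264 = - \frac{38606921}{284}$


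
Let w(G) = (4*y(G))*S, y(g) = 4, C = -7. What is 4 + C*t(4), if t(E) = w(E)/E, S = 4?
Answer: -108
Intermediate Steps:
w(G) = 64 (w(G) = (4*4)*4 = 16*4 = 64)
t(E) = 64/E
4 + C*t(4) = 4 - 448/4 = 4 - 7*16 = 4 - 112 = -108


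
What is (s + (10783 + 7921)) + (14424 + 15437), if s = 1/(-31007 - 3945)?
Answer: 1697443879/34952 ≈ 48565.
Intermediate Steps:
s = -1/34952 (s = 1/(-34952) = -1/34952 ≈ -2.8611e-5)
(s + (10783 + 7921)) + (14424 + 15437) = (-1/34952 + (10783 + 7921)) + (14424 + 15437) = (-1/34952 + 18704) + 29861 = 653742207/34952 + 29861 = 1697443879/34952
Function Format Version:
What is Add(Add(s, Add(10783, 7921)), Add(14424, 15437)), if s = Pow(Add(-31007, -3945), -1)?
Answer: Rational(1697443879, 34952) ≈ 48565.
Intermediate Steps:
s = Rational(-1, 34952) (s = Pow(-34952, -1) = Rational(-1, 34952) ≈ -2.8611e-5)
Add(Add(s, Add(10783, 7921)), Add(14424, 15437)) = Add(Add(Rational(-1, 34952), Add(10783, 7921)), Add(14424, 15437)) = Add(Add(Rational(-1, 34952), 18704), 29861) = Add(Rational(653742207, 34952), 29861) = Rational(1697443879, 34952)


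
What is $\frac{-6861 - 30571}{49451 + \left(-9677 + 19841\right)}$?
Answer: $- \frac{37432}{59615} \approx -0.6279$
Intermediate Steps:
$\frac{-6861 - 30571}{49451 + \left(-9677 + 19841\right)} = - \frac{37432}{49451 + 10164} = - \frac{37432}{59615}$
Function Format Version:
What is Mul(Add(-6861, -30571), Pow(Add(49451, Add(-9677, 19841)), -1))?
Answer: Rational(-37432, 59615) ≈ -0.62790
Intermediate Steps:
Mul(Add(-6861, -30571), Pow(Add(49451, Add(-9677, 19841)), -1)) = Mul(-37432, Pow(Add(49451, 10164), -1)) = Mul(-37432, Pow(59615, -1)) = Mul(-37432, Rational(1, 59615)) = Rational(-37432, 59615)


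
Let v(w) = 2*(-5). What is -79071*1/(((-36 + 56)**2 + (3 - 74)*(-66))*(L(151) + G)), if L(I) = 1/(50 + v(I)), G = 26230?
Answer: -1581420/2668118143 ≈ -0.00059271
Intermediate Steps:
v(w) = -10
L(I) = 1/40 (L(I) = 1/(50 - 10) = 1/40)
-79071*1/(((-36 + 56)**2 + (3 - 74)*(-66))*(L(151) + G)) = -79071*1/((1/40 + 26230)*((-36 + 56)**2 + (3 - 74)*(-66))) = -79071*40/(1049201*(20**2 - 71*(-66))) = -79071*40/(1049201*(400 + 4686)) = -79071/(5086*(1049201/40)) = -79071/2668118143/20 = -79071*20/2668118143 = -1581420/2668118143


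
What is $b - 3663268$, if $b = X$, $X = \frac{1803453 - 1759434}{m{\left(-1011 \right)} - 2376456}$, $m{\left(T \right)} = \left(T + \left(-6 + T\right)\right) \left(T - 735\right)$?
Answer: $- \frac{1421875479919}{388144} \approx -3.6633 \cdot 10^{6}$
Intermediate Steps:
$m{\left(T \right)} = \left(-735 + T\right) \left(-6 + 2 T\right)$ ($m{\left(T \right)} = \left(-6 + 2 T\right) \left(-735 + T\right) = \left(-735 + T\right) \left(-6 + 2 T\right)$)
$X = \frac{14673}{388144}$ ($X = \frac{1803453 - 1759434}{\left(4410 - -1492236 + 2 \left(-1011\right)^{2}\right) - 2376456} = \frac{44019}{\left(4410 + 1492236 + 2 \cdot 1022121\right) - 2376456} = \frac{44019}{\left(4410 + 1492236 + 2044242\right) - 2376456} = \frac{44019}{3540888 - 2376456} = \frac{44019}{1164432} = 44019 \cdot \frac{1}{1164432} = \frac{14673}{388144} \approx 0.037803$)
$b = \frac{14673}{388144} \approx 0.037803$
$b - 3663268 = \frac{14673}{388144} - 3663268 = - \frac{1421875479919}{388144}$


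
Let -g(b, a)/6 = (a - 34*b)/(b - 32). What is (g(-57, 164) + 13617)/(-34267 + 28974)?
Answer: -1224525/471077 ≈ -2.5994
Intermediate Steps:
g(b, a) = -6*(a - 34*b)/(-32 + b) (g(b, a) = -6*(a - 34*b)/(b - 32) = -6*(a - 34*b)/(-32 + b))
(g(-57, 164) + 13617)/(-34267 + 28974) = (6*(-1*164 + 34*(-57))/(-32 - 57) + 13617)/(-34267 + 28974) = (6*(-164 - 1938)/(-89) + 13617)/(-5293) = (6*(-1/89)*(-2102) + 13617)*(-1/5293) = (12612/89 + 13617)*(-1/5293) = (1224525/89)*(-1/5293) = -1224525/471077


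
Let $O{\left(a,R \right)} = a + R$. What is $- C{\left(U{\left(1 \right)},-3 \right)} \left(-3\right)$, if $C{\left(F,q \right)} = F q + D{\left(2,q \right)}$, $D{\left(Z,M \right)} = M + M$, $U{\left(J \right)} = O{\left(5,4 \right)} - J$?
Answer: $-90$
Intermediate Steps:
$O{\left(a,R \right)} = R + a$
$U{\left(J \right)} = 9 - J$ ($U{\left(J \right)} = \left(4 + 5\right) - J = 9 - J$)
$D{\left(Z,M \right)} = 2 M$
$C{\left(F,q \right)} = 2 q + F q$ ($C{\left(F,q \right)} = F q + 2 q = 2 q + F q$)
$- C{\left(U{\left(1 \right)},-3 \right)} \left(-3\right) = - \left(-3\right) \left(2 + \left(9 - 1\right)\right) \left(-3\right) = - \left(-3\right) \left(2 + 8\right) \left(-3\right) = - \left(-3\right) 10 \left(-3\right) = \left(-1\right) \left(-30\right) \left(-3\right) = 30 \left(-3\right) = -90$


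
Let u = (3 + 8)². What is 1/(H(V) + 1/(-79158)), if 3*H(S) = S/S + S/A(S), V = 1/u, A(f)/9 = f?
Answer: 712422/263851 ≈ 2.7001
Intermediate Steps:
A(f) = 9*f
u = 121 (u = 11² = 121)
V = 1/121 ≈ 0.0082645
H(S) = 10/27 (H(S) = (S/S + S/((9*S)))/3 = (1 + S*(1/(9*S)))/3 = (1 + ⅑)/3 = (⅓)*(10/9) = 10/27)
1/(H(V) + 1/(-79158)) = 1/(10/27 + 1/(-79158)) = 1/(10/27 - 1/79158) = 1/(263851/712422) = 712422/263851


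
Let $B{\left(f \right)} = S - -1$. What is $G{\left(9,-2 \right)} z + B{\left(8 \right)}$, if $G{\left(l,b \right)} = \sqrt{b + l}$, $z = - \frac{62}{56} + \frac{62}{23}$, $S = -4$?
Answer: $-3 + \frac{1023 \sqrt{7}}{644} \approx 1.2028$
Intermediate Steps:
$z = \frac{1023}{644}$ ($z = \left(-62\right) \frac{1}{56} + 62 \cdot \frac{1}{23} = - \frac{31}{28} + \frac{62}{23} = \frac{1023}{644} \approx 1.5885$)
$B{\left(f \right)} = -3$ ($B{\left(f \right)} = -4 - -1 = -4 + 1 = -3$)
$G{\left(9,-2 \right)} z + B{\left(8 \right)} = \sqrt{-2 + 9} \cdot \frac{1023}{644} - 3 = \sqrt{7} \cdot \frac{1023}{644} - 3 = \frac{1023 \sqrt{7}}{644} - 3 = -3 + \frac{1023 \sqrt{7}}{644}$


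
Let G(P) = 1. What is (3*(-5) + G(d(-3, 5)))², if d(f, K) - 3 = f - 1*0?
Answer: 196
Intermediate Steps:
d(f, K) = 3 + f (d(f, K) = 3 + (f - 1*0) = 3 + (f + 0) = 3 + f)
(3*(-5) + G(d(-3, 5)))² = (3*(-5) + 1)² = (-15 + 1)² = (-14)² = 196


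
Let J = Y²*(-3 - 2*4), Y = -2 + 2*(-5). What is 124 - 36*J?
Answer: 57148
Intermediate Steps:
Y = -12 (Y = -2 - 10 = -12)
J = -1584 (J = (-12)²*(-3 - 2*4) = 144*(-3 - 8) = 144*(-11) = -1584)
124 - 36*J = 124 - 36*(-1584) = 124 + 57024 = 57148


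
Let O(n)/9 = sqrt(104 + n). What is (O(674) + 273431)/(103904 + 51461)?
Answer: 273431/155365 + 9*sqrt(778)/155365 ≈ 1.7615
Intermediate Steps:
O(n) = 9*sqrt(104 + n)
(O(674) + 273431)/(103904 + 51461) = (9*sqrt(104 + 674) + 273431)/(103904 + 51461) = (9*sqrt(778) + 273431)/155365 = (273431 + 9*sqrt(778))*(1/155365) = 273431/155365 + 9*sqrt(778)/155365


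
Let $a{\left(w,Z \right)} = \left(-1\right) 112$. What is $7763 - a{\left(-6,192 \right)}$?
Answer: $7875$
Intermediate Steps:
$a{\left(w,Z \right)} = -112$
$7763 - a{\left(-6,192 \right)} = 7763 - -112 = 7763 + 112 = 7875$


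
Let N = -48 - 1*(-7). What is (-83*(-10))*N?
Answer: -34030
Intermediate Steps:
N = -41 (N = -48 + 7 = -41)
(-83*(-10))*N = -83*(-10)*(-41) = 830*(-41) = -34030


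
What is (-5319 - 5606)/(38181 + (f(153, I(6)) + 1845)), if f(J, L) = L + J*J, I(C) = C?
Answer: -575/3339 ≈ -0.17221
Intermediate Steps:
f(J, L) = L + J**2
(-5319 - 5606)/(38181 + (f(153, I(6)) + 1845)) = (-5319 - 5606)/(38181 + ((6 + 153**2) + 1845)) = -10925/(38181 + ((6 + 23409) + 1845)) = -10925/(38181 + (23415 + 1845)) = -10925/(38181 + 25260) = -10925/63441 = -10925*1/63441 = -575/3339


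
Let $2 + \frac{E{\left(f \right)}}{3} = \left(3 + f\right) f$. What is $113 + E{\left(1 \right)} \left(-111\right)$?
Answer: $-553$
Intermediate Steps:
$E{\left(f \right)} = -6 + 3 f \left(3 + f\right)$ ($E{\left(f \right)} = -6 + 3 \left(3 + f\right) f = -6 + 3 f \left(3 + f\right)$)
$113 + E{\left(1 \right)} \left(-111\right) = 113 + \left(-6 + 3 \cdot 1^{2} + 9 \cdot 1\right) \left(-111\right) = 113 + \left(-6 + 3 \cdot 1 + 9\right) \left(-111\right) = 113 + \left(-6 + 3 + 9\right) \left(-111\right) = 113 + 6 \left(-111\right) = 113 - 666 = -553$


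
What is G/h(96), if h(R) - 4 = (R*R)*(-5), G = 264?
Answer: -66/11519 ≈ -0.0057297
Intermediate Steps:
h(R) = 4 - 5*R**2 (h(R) = 4 + (R*R)*(-5) = 4 + R**2*(-5) = 4 - 5*R**2)
G/h(96) = 264/(4 - 5*96**2) = 264/(4 - 5*9216) = 264/(4 - 46080) = 264/(-46076) = 264*(-1/46076) = -66/11519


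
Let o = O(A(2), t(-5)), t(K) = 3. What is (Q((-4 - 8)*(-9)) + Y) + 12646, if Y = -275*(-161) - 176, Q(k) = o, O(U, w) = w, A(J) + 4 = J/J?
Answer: 56748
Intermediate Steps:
A(J) = -3 (A(J) = -4 + J/J = -4 + 1 = -3)
o = 3
Q(k) = 3
Y = 44099 (Y = 44275 - 176 = 44099)
(Q((-4 - 8)*(-9)) + Y) + 12646 = (3 + 44099) + 12646 = 44102 + 12646 = 56748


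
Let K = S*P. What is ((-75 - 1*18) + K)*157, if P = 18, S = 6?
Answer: 2355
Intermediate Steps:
K = 108 (K = 6*18 = 108)
((-75 - 1*18) + K)*157 = ((-75 - 1*18) + 108)*157 = ((-75 - 18) + 108)*157 = (-93 + 108)*157 = 15*157 = 2355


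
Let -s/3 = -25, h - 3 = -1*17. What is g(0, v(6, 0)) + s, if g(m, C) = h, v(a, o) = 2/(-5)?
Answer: 61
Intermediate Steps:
h = -14 (h = 3 - 1*17 = 3 - 17 = -14)
s = 75 (s = -3*(-25) = 75)
v(a, o) = -⅖ (v(a, o) = 2*(-⅕) = -⅖)
g(m, C) = -14
g(0, v(6, 0)) + s = -14 + 75 = 61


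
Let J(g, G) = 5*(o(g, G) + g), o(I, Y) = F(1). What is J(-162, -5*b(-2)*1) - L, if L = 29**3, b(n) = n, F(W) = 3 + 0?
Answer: -25184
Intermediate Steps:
F(W) = 3
o(I, Y) = 3
L = 24389
J(g, G) = 15 + 5*g (J(g, G) = 5*(3 + g) = 15 + 5*g)
J(-162, -5*b(-2)*1) - L = (15 + 5*(-162)) - 1*24389 = (15 - 810) - 24389 = -795 - 24389 = -25184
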